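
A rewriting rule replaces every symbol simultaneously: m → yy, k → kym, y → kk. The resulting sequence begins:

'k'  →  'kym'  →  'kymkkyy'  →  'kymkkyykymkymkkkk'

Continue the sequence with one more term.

φ(kymkkyykymkymkkkk) expands symbol-by-symbol to kym kk yy kym kym kk kk kym kk yy kym kk yy kym kym kym kym; joining the 17 pieces gives the next term.

kymkkyykymkymkkkkkymkkyykymkkyykymkymkymkym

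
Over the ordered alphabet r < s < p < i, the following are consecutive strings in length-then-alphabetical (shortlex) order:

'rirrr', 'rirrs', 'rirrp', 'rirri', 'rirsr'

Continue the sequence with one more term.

rirss

Treat rirsr as a base-4 numeral over the given alphabet and add one, carrying through any trailing i's.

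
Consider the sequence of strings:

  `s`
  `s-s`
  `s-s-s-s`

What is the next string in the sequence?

s(k+1) = s(k)·-·s(k) — each term doubles the last with '-' between the halves.
Doubling s-s-s-s with '-' between the halves:

s-s-s-s-s-s-s-s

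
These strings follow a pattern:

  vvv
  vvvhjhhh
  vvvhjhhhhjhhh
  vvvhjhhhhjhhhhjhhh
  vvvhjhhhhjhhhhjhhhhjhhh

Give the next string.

vvvhjhhhhjhhhhjhhhhjhhhhjhhh

The strings grow by a fixed suffix hjhhh each time.
One more step from vvvhjhhhhjhhhhjhhhhjhhh gives the answer.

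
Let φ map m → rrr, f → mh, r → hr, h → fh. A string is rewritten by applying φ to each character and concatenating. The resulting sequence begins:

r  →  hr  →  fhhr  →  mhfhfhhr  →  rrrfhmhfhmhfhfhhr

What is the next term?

Applying the rule to each of the 17 symbols of rrrfhmhfhmhfhfhhr gives the pieces hr hr hr mh fh rrr fh mh fh rrr fh mh fh mh fh fh hr, which concatenate to the answer.

hrhrhrmhfhrrrfhmhfhrrrfhmhfhmhfhfhhr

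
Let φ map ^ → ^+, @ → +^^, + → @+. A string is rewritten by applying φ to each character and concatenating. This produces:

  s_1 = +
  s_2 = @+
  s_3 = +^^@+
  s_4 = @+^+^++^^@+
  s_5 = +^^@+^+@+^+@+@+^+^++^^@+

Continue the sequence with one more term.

φ(+^^@+^+@+^+@+@+^+^++^^@+) expands symbol-by-symbol to @+ ^+ ^+ +^^ @+ ^+ @+ +^^ @+ ^+ @+ +^^ @+ +^^ @+ ^+ @+ ^+ @+ @+ ^+ ^+ +^^ @+; joining the 24 pieces gives the next term.

@+^+^++^^@+^+@++^^@+^+@++^^@++^^@+^+@+^+@+@+^+^++^^@+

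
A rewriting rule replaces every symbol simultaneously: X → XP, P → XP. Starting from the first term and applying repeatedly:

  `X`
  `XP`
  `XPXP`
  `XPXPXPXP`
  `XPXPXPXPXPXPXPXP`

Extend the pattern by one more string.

Replace each of the 16 characters of XPXPXPXPXPXPXPXP in place — XP XP XP XP XP XP XP XP XP XP XP XP XP XP XP XP — and concatenate.

XPXPXPXPXPXPXPXPXPXPXPXPXPXPXPXP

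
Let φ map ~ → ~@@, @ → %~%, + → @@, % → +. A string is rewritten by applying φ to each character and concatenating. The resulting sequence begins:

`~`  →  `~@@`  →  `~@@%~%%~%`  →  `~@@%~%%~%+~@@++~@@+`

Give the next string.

Applying the rule to each of the 19 symbols of ~@@%~%%~%+~@@++~@@+ gives the pieces ~@@ %~% %~% + ~@@ + + ~@@ + @@ ~@@ %~% %~% @@ @@ ~@@ %~% %~% @@, which concatenate to the answer.

~@@%~%%~%+~@@++~@@+@@~@@%~%%~%@@@@~@@%~%%~%@@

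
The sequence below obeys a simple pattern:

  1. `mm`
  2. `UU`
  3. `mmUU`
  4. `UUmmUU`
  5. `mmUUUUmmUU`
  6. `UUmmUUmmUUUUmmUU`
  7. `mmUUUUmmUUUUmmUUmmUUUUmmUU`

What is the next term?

UUmmUUmmUUUUmmUUmmUUUUmmUUUUmmUUmmUUUUmmUU

Each term (from the third on) is the two preceding terms concatenated in order: term 3 = mm·UU = mmUU.
Continuing: UUmmUUmmUUUUmmUU · mmUUUUmmUUUUmmUUmmUUUUmmUU gives term 8.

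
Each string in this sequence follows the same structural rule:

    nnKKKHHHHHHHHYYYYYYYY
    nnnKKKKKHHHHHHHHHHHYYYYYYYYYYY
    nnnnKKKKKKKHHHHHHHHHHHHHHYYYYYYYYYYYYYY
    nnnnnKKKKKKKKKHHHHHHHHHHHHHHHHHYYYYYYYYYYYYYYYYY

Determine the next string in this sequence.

nnnnnnKKKKKKKKKKKHHHHHHHHHHHHHHHHHHHHYYYYYYYYYYYYYYYYYYYY

The n-th term is n n's then 2n-1 K's then 3n+2 H's then 3n+2 Y's, where the shown terms are n = 2, 3, 4, 5.
Setting n = 6 gives 6, 11, 20, 20 characters in each block.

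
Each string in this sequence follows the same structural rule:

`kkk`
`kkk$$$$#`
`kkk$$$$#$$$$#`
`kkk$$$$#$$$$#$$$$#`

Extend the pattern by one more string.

The strings grow by a fixed suffix $$$$# each time.
Applying this once more to kkk$$$$#$$$$#$$$$#:

kkk$$$$#$$$$#$$$$#$$$$#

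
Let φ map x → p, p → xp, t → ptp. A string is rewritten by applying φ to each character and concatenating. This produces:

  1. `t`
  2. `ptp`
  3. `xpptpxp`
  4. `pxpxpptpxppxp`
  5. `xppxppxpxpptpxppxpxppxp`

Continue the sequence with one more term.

Applying the rule to each of the 23 symbols of xppxppxpxpptpxppxpxppxp gives the pieces p xp xp p xp xp p xp p xp xp ptp xp p xp xp p xp p xp xp p xp, which concatenate to the answer.

pxpxppxpxppxppxpxpptpxppxpxppxppxpxppxp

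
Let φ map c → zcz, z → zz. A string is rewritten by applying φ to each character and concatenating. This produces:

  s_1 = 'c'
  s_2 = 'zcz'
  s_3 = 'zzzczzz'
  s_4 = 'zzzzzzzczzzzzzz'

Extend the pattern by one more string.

zzzzzzzzzzzzzzzczzzzzzzzzzzzzzz

Replace each of the 15 characters of zzzzzzzczzzzzzz in place — zz zz zz zz zz zz zz zcz zz zz zz zz zz zz zz — and concatenate.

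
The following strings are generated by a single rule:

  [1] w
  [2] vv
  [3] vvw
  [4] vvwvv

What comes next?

vvwvvvvw

From term 3 onward, concatenate the last term with the second-to-last: vv·w = vvw, vvw·vv = vvwvv, …
Continuing: vvwvv · vvw gives term 5.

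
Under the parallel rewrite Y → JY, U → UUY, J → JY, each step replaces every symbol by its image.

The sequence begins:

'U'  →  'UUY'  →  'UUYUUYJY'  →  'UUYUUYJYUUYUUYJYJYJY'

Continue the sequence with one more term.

Rewriting the 20 symbols of UUYUUYJYUUYUUYJYJYJY one by one yields UUY UUY JY UUY UUY JY JY JY UUY UUY JY UUY UUY JY JY JY JY JY JY JY; concatenated:

UUYUUYJYUUYUUYJYJYJYUUYUUYJYUUYUUYJYJYJYJYJYJYJY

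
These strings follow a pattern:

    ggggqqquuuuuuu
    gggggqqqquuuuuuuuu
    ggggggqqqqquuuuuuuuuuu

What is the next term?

Term n consists of n+1 g's, followed by n q's, followed by 2n+1 u's, where the shown terms are n = 3, 4, 5.
For the next term, n = 6, so the run lengths are 7, 6, 13.

gggggggqqqqqquuuuuuuuuuuuu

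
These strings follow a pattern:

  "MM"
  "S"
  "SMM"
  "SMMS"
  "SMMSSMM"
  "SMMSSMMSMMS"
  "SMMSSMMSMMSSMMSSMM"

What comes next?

From term 3 onward, concatenate the last term with the second-to-last: S·MM = SMM, SMM·S = SMMS, …
Continuing: SMMSSMMSMMSSMMSSMM · SMMSSMMSMMS gives term 8.

SMMSSMMSMMSSMMSSMMSMMSSMMSMMS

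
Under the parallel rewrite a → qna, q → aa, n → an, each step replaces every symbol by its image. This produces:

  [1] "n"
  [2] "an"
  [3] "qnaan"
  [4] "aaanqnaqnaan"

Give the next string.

qnaqnaqnaanaaanqnaaaanqnaqnaan

Rewriting each symbol of aaanqnaqnaan: a→qna, a→qna, a→qna, n→an, q→aa, n→an, a→qna, q→aa, n→an, a→qna, a→qna, n→an, which concatenates to qna qna qna an aa an qna aa an qna qna an.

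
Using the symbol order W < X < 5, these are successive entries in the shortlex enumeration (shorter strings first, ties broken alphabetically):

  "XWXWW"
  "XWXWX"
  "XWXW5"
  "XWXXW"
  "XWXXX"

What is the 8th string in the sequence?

XWX5X

Stepping forward 3 times from XWXXX: XWXXX → XWXX5 → XWX5W, then the target.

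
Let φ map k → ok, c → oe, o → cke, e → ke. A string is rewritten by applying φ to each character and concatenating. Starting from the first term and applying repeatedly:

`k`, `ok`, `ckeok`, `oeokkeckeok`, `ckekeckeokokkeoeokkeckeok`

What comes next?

oeokkeokkeoeokkeckeokckeokokkeckekeckeokokkeoeokkeckeok

φ(ckekeckeokokkeoeokkeckeok) expands symbol-by-symbol to oe ok ke ok ke oe ok ke cke ok cke ok ok ke cke ke cke ok ok ke oe ok ke cke ok; joining the 25 pieces gives the next term.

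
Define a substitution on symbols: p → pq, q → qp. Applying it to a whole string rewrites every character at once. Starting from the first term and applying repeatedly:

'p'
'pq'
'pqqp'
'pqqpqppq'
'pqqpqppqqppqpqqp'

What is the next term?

Applying the rule to each of the 16 symbols of pqqpqppqqppqpqqp gives the pieces pq qp qp pq qp pq pq qp qp pq pq qp pq qp qp pq, which concatenate to the answer.

pqqpqppqqppqpqqpqppqpqqppqqpqppq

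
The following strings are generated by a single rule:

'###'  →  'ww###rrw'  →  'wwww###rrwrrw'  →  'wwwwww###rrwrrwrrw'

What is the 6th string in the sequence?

wwwwwwwwww###rrwrrwrrwrrwrrw

Every step adds ww to the front and rrw to the end of the previous string.
From wwwwww###rrwrrwrrw, 2 further steps: wwwwww###rrwrrwrrw → wwwwwwww###rrwrrwrrwrrw → (answer).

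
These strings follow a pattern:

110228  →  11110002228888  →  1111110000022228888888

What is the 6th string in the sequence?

1111111111110000000000022222228888888888888888

Reading off run lengths: 1 runs 2, 4, 6; 0 runs 1, 3, 5; 2 runs 2, 3, 4; 8 runs 1, 4, 7 — each is linear in n (n = 1, 2, …).
At n = 6 the blocks have lengths 12, 11, 7, 16.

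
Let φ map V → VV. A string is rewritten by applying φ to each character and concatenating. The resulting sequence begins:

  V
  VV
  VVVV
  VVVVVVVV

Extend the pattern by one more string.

Expanding VVVVVVVV: V→VV, V→VV, V→VV, V→VV, V→VV, V→VV, V→VV, V→VV. Concatenated: VV VV VV VV VV VV VV VV.

VVVVVVVVVVVVVVVV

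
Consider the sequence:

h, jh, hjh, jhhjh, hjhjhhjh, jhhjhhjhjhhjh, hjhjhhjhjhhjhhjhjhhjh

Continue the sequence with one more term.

From term 3 onward, concatenate the second-to-last term with the last: h·jh = hjh, jh·hjh = jhhjh, …
Continuing: jhhjhhjhjhhjh · hjhjhhjhjhhjhhjhjhhjh gives term 8.

jhhjhhjhjhhjhhjhjhhjhjhhjhhjhjhhjh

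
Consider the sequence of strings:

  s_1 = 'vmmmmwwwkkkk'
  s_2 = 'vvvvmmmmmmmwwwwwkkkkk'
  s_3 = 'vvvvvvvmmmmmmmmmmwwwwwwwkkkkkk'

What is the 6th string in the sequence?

vvvvvvvvvvvvvvvvmmmmmmmmmmmmmmmmmmmwwwwwwwwwwwwwkkkkkkkkk

Reading off run lengths: v runs 1, 4, 7; m runs 4, 7, 10; w runs 3, 5, 7; k runs 4, 5, 6 — each is linear in n (n = 1, 2, …).
For term 6, n = 6, so the run lengths are 16, 19, 13, 9.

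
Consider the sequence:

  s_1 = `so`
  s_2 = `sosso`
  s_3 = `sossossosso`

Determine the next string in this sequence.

Every step duplicates the string with 's' between the halves.
One more doubling of sossossosso gives the answer.

sossossossossossossosso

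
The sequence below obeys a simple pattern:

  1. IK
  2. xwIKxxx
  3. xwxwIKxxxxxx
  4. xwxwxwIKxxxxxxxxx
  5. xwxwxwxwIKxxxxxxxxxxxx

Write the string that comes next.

Every step adds xw to the front and xxx to the end of the previous string.
Applying this once more to xwxwxwxwIKxxxxxxxxxxxx:

xwxwxwxwxwIKxxxxxxxxxxxxxxx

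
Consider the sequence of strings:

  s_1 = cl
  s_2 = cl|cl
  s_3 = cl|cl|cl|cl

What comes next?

Each string is two copies of the previous one joined by '|'.
So the next term is two copies of cl|cl|cl|cl with '|' between the halves.

cl|cl|cl|cl|cl|cl|cl|cl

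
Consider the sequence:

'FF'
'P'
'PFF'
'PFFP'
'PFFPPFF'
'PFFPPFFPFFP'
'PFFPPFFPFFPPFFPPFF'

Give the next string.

PFFPPFFPFFPPFFPPFFPFFPPFFPFFP

Each term (from the third on) is the previous term followed by the one before it: term 3 = P·FF = PFF.
So term 8 is PFFPPFFPFFPPFFPPFF·PFFPPFFPFFP.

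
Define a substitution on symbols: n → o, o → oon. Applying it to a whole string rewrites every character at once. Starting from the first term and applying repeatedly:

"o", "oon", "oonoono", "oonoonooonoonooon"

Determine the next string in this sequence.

Rewriting the 17 symbols of oonoonooonoonooon one by one yields oon oon o oon oon o oon oon oon o oon oon o oon oon oon o; concatenated:

oonoonooonoonooonoonoonooonoonooonoonoono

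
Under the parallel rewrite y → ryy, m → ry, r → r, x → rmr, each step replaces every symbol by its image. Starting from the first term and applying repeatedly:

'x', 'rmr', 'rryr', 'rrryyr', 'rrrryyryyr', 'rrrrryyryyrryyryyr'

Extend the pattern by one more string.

Rewriting the 18 symbols of rrrrryyryyrryyryyr one by one yields r r r r r ryy ryy r ryy ryy r r ryy ryy r ryy ryy r; concatenated:

rrrrrryyryyrryyryyrrryyryyrryyryyr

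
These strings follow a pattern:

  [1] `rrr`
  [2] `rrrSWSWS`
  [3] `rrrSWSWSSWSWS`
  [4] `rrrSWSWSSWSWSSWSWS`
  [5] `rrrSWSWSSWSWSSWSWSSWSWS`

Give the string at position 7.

Each term is the previous one with SWSWS appended.
From rrrSWSWSSWSWSSWSWSSWSWS, 2 further steps: rrrSWSWSSWSWSSWSWSSWSWS → rrrSWSWSSWSWSSWSWSSWSWSSWSWS → (answer).

rrrSWSWSSWSWSSWSWSSWSWSSWSWSSWSWS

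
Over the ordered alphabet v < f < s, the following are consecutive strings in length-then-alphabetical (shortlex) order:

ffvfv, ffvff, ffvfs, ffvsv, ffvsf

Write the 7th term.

Advancing 2 positions from ffvsf through ffvsf → ffvss reaches term 7.

fffvv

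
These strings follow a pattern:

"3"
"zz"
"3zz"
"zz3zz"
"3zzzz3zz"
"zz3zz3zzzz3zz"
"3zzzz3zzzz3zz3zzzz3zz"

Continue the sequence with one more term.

This is a Fibonacci-style word recurrence s(k) = s(k−2)·s(k−1): e.g. 3·zz = 3zz.
The next term joins zz3zz3zzzz3zz and 3zzzz3zzzz3zz3zzzz3zz.

zz3zz3zzzz3zz3zzzz3zzzz3zz3zzzz3zz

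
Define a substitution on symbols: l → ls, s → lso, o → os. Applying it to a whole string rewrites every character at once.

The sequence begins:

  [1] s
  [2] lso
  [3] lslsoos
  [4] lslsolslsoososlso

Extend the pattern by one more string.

lslsolslsooslslsolslsoososlsooslsolslsoos

Replace each of the 17 characters of lslsolslsoososlso in place — ls lso ls lso os ls lso ls lso os os lso os lso ls lso os — and concatenate.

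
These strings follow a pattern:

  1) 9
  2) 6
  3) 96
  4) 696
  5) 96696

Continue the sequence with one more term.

69696696

Each term (from the third on) is the two preceding terms concatenated in order: term 3 = 9·6 = 96.
So term 6 is 696·96696.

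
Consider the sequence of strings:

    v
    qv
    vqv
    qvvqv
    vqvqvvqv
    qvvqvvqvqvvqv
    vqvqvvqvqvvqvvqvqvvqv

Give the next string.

This is a Fibonacci-style word recurrence s(k) = s(k−2)·s(k−1): e.g. v·qv = vqv.
Continuing: qvvqvvqvqvvqv · vqvqvvqvqvvqvvqvqvvqv gives term 8.

qvvqvvqvqvvqvvqvqvvqvqvvqvvqvqvvqv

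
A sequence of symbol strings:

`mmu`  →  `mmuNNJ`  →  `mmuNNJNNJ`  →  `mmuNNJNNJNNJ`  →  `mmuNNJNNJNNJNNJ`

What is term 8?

mmuNNJNNJNNJNNJNNJNNJNNJ

Every step adds NNJ to the end: s(k+1) = s(k)·NNJ.
From mmuNNJNNJNNJNNJ, 3 further steps: mmuNNJNNJNNJNNJ → mmuNNJNNJNNJNNJNNJ → mmuNNJNNJNNJNNJNNJNNJ → (answer).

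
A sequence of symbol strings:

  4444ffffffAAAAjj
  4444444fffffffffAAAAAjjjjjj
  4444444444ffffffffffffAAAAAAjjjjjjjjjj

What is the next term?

Reading off run lengths: 4 runs 4, 7, 10; f runs 6, 9, 12; A runs 4, 5, 6; j runs 2, 6, 10 — each is linear in n (n = 1, 2, …).
For the next term, n = 4, so the run lengths are 13, 15, 7, 14.

4444444444444fffffffffffffffAAAAAAAjjjjjjjjjjjjjj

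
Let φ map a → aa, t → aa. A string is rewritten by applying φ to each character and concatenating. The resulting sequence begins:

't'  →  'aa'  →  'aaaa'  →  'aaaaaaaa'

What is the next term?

aaaaaaaaaaaaaaaa

Apply φ to aaaaaaaa symbol by symbol: a→aa, a→aa, a→aa, a→aa, a→aa, a→aa, a→aa, a→aa; joined: aa aa aa aa aa aa aa aa.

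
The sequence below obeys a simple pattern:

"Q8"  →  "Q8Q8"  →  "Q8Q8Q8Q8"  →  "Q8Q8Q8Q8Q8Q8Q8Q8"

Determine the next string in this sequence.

s(k+1) = s(k)·s(k) — each term doubles the last.
Doubling Q8Q8Q8Q8Q8Q8Q8Q8:

Q8Q8Q8Q8Q8Q8Q8Q8Q8Q8Q8Q8Q8Q8Q8Q8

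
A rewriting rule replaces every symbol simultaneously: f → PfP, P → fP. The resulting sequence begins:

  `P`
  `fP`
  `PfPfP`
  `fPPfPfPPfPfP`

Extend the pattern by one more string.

Expanding fPPfPfPPfPfP: f→PfP, P→fP, P→fP, f→PfP, P→fP, f→PfP, P→fP, P→fP, f→PfP, P→fP, f→PfP, P→fP. Concatenated: PfP fP fP PfP fP PfP fP fP PfP fP PfP fP.

PfPfPfPPfPfPPfPfPfPPfPfPPfPfP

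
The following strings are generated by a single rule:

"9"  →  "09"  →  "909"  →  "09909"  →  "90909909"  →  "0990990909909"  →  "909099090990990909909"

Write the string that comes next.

From term 3 onward, concatenate the second-to-last term with the last: 9·09 = 909, 09·909 = 09909, …
The next term joins 0990990909909 and 909099090990990909909.

0990990909909909099090990990909909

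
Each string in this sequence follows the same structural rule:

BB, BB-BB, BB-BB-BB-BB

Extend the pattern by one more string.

s(k+1) = s(k)·-·s(k) — each term doubles the last with '-' between the halves.
So the next term is two copies of BB-BB-BB-BB with '-' between the halves.

BB-BB-BB-BB-BB-BB-BB-BB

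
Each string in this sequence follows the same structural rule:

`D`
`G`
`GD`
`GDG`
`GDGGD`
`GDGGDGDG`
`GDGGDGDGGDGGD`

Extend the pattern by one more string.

GDGGDGDGGDGGDGDGGDGDG

This is a Fibonacci-style word recurrence s(k) = s(k−1)·s(k−2): e.g. G·D = GD.
Continuing: GDGGDGDGGDGGD · GDGGDGDG gives term 8.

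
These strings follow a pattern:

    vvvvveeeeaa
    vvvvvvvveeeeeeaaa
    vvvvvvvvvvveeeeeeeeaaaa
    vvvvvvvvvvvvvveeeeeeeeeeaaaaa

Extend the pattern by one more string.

Reading off run lengths: v runs 5, 8, 11, 14; e runs 4, 6, 8, 10; a runs 2, 3, 4, 5 — each is linear in n, where the shown terms are n = 2, 3, 4, 5.
For the next term, n = 6, so the run lengths are 17, 12, 6.

vvvvvvvvvvvvvvvvveeeeeeeeeeeeaaaaaa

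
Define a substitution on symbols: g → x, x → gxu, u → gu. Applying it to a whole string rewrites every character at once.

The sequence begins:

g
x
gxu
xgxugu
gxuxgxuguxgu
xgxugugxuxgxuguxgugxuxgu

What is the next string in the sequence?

Rewriting the 24 symbols of xgxugugxuxgxuguxgugxuxgu one by one yields gxu x gxu gu x gu x gxu gu gxu x gxu gu x gu gxu x gu x gxu gu gxu x gu; concatenated:

gxuxgxuguxguxgxugugxuxgxuguxgugxuxguxgxugugxuxgu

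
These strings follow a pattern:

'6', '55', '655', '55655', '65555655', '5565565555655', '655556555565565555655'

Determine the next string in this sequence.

Each term (from the third on) is the two preceding terms concatenated in order: term 3 = 6·55 = 655.
So term 8 is 5565565555655·655556555565565555655.

5565565555655655556555565565555655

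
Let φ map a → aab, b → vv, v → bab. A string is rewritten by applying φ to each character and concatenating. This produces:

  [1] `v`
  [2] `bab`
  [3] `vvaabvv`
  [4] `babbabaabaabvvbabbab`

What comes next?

Rewriting the 20 symbols of babbabaabaabvvbabbab one by one yields vv aab vv vv aab vv aab aab vv aab aab vv bab bab vv aab vv vv aab vv; concatenated:

vvaabvvvvaabvvaabaabvvaabaabvvbabbabvvaabvvvvaabvv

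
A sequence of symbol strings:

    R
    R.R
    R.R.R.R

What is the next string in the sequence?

Every step duplicates the string with '.' between the halves.
So the next term is two copies of R.R.R.R with '.' between the halves.

R.R.R.R.R.R.R.R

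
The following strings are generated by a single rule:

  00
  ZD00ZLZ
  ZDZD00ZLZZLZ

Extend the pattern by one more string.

s(k+1) = ZD·s(k)·ZLZ, so each term gains ZD as a prefix and ZLZ as a suffix.
Applying this once more to ZDZD00ZLZZLZ:

ZDZDZD00ZLZZLZZLZ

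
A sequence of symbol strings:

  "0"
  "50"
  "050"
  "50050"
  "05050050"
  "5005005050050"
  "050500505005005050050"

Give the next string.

Each term (from the third on) is the two preceding terms concatenated in order: term 3 = 0·50 = 050.
So term 8 is 5005005050050·050500505005005050050.

5005005050050050500505005005050050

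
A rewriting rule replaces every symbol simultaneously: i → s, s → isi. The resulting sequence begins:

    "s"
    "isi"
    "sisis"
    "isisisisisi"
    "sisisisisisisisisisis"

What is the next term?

isisisisisisisisisisisisisisisisisisisisisi

Replace each of the 21 characters of sisisisisisisisisisis in place — isi s isi s isi s isi s isi s isi s isi s isi s isi s isi s isi — and concatenate.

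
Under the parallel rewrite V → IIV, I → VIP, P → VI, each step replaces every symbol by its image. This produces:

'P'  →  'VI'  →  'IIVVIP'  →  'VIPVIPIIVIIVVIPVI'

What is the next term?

IIVVIPVIIIVVIPVIVIPVIPIIVVIPVIPIIVIIVVIPVIIIVVIP

Applying the rule to each of the 17 symbols of VIPVIPIIVIIVVIPVI gives the pieces IIV VIP VI IIV VIP VI VIP VIP IIV VIP VIP IIV IIV VIP VI IIV VIP, which concatenate to the answer.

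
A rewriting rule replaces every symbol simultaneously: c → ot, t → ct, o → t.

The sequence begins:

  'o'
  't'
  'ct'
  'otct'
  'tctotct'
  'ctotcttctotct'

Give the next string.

otcttctotctctotcttctotct

Applying the rule to each of the 13 symbols of ctotcttctotct gives the pieces ot ct t ct ot ct ct ot ct t ct ot ct, which concatenate to the answer.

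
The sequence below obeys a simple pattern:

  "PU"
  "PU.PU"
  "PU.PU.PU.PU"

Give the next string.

Every step duplicates the string with '.' between the halves.
Doubling PU.PU.PU.PU with '.' between the halves:

PU.PU.PU.PU.PU.PU.PU.PU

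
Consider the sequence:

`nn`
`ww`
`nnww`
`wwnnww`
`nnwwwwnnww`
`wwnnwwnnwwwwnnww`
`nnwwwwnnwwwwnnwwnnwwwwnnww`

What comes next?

wwnnwwnnwwwwnnwwnnwwwwnnwwwwnnwwnnwwwwnnww

This is a Fibonacci-style word recurrence s(k) = s(k−2)·s(k−1): e.g. nn·ww = nnww.
So term 8 is wwnnwwnnwwwwnnww·nnwwwwnnwwwwnnwwnnwwwwnnww.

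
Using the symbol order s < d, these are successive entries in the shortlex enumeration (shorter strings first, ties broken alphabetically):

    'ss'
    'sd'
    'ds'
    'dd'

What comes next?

After dd the length-2 strings are exhausted; the first length-3 string is 3 copies of s.

sss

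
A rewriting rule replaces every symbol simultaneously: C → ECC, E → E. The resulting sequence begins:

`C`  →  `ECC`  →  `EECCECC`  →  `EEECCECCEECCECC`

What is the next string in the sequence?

EEEECCECCEECCECCEEECCECCEECCECC

Replace each of the 15 characters of EEECCECCEECCECC in place — E E E ECC ECC E ECC ECC E E ECC ECC E ECC ECC — and concatenate.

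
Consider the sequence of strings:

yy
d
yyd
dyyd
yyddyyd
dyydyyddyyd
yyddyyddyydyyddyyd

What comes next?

dyydyyddyydyyddyyddyydyyddyyd

From term 3 onward, concatenate the second-to-last term with the last: yy·d = yyd, d·yyd = dyyd, …
So term 8 is dyydyyddyyd·yyddyyddyydyyddyyd.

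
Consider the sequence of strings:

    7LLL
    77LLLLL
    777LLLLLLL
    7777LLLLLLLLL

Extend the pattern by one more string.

Reading off run lengths: 7 runs 1, 2, 3, 4; L runs 3, 5, 7, 9 — each is linear in n, where the shown terms are n = 2, 3, 4, 5.
For the next term, n = 6, so the run lengths are 5, 11.

77777LLLLLLLLLLL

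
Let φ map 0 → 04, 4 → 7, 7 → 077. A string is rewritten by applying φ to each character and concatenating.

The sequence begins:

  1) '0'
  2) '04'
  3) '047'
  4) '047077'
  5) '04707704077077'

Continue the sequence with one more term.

Rewriting the 14 symbols of 04707704077077 one by one yields 04 7 077 04 077 077 04 7 04 077 077 04 077 077; concatenated:

047077040770770470407707704077077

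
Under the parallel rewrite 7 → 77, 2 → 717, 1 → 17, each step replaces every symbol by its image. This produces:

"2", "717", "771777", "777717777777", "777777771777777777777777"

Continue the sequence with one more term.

φ(777777771777777777777777) expands symbol-by-symbol to 77 77 77 77 77 77 77 77 17 77 77 77 77 77 77 77 77 77 77 77 77 77 77 77; joining the 24 pieces gives the next term.

777777777777777717777777777777777777777777777777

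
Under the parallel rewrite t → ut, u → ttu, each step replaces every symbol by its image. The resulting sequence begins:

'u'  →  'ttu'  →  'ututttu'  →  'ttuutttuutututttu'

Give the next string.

ututttuttuutututttuttuutttuutttuutututttu

Replace each of the 17 characters of ttuutttuutututttu in place — ut ut ttu ttu ut ut ut ttu ttu ut ttu ut ttu ut ut ut ttu — and concatenate.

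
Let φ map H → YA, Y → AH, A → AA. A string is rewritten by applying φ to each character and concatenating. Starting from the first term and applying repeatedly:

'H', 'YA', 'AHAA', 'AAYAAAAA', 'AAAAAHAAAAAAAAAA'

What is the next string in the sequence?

Applying the rule to each of the 16 symbols of AAAAAHAAAAAAAAAA gives the pieces AA AA AA AA AA YA AA AA AA AA AA AA AA AA AA AA, which concatenate to the answer.

AAAAAAAAAAYAAAAAAAAAAAAAAAAAAAAA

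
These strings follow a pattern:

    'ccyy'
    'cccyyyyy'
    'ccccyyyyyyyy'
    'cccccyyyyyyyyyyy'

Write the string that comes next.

Term n consists of n+1 c's, followed by 3n-1 y's (n = 1, 2, …).
For the next term, n = 5, so the run lengths are 6, 14.

ccccccyyyyyyyyyyyyyy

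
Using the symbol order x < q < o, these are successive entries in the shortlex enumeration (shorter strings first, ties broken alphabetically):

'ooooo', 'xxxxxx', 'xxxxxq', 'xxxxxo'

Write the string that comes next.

Find the rightmost character of xxxxxo below o, bump it to the next letter, and reset everything to its right to x.

xxxxqx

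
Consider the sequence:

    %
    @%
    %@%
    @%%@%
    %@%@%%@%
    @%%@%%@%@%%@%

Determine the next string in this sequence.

%@%@%%@%@%%@%%@%@%%@%

This is a Fibonacci-style word recurrence s(k) = s(k−2)·s(k−1): e.g. %·@% = %@%.
Continuing: %@%@%%@% · @%%@%%@%@%%@% gives term 7.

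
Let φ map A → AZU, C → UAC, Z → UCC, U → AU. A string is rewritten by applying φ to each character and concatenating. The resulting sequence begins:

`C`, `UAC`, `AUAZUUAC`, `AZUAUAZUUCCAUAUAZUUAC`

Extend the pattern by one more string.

AZUUCCAUAZUAUAZUUCCAUAUUACUACAZUAUAZUAUAZUUCCAUAUAZUUAC

Applying the rule to each of the 21 symbols of AZUAUAZUUCCAUAUAZUUAC gives the pieces AZU UCC AU AZU AU AZU UCC AU AU UAC UAC AZU AU AZU AU AZU UCC AU AU AZU UAC, which concatenate to the answer.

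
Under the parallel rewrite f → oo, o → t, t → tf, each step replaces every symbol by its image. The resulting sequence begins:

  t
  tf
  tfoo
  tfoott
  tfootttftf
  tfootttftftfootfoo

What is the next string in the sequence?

Replace each of the 18 characters of tfootttftftfootfoo in place — tf oo t t tf tf tf oo tf oo tf oo t t tf oo t t — and concatenate.

tfootttftftfootfootfootttfoott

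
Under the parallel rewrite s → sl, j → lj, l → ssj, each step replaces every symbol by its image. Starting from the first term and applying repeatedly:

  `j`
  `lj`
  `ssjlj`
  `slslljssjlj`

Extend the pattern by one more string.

slssjslssjssjljslslljssjlj

Expanding slslljssjlj: s→sl, l→ssj, s→sl, l→ssj, l→ssj, j→lj, s→sl, s→sl, j→lj, l→ssj, j→lj. Concatenated: sl ssj sl ssj ssj lj sl sl lj ssj lj.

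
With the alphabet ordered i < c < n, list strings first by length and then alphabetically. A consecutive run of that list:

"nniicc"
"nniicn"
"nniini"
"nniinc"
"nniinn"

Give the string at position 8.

nnicin

Stepping forward 3 times from nniinn: nniinn → nnicii → nnicic, then the target.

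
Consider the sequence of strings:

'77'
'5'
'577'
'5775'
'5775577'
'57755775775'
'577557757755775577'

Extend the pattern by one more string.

57755775775577557757755775775

From term 3 onward, concatenate the last term with the second-to-last: 5·77 = 577, 577·5 = 5775, …
The next term joins 577557757755775577 and 57755775775.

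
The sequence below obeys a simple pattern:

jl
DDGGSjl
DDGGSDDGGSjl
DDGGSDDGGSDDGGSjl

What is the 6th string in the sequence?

Every step adds DDGGS at the front: s(k+1) = DDGGS·s(k).
From DDGGSDDGGSDDGGSjl, 2 further steps: DDGGSDDGGSDDGGSjl → DDGGSDDGGSDDGGSDDGGSjl → (answer).

DDGGSDDGGSDDGGSDDGGSDDGGSjl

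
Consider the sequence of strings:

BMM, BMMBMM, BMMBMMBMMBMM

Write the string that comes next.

BMMBMMBMMBMMBMMBMMBMMBMM

Each string is two copies of the previous one concatenated.
One more doubling of BMMBMMBMMBMM gives the answer.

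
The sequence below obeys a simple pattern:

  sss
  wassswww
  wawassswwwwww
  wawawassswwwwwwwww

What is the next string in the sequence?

Each term wraps the previous one in wa on the left and www on the right.
Applying this once more to wawawassswwwwwwwww:

wawawawassswwwwwwwwwwww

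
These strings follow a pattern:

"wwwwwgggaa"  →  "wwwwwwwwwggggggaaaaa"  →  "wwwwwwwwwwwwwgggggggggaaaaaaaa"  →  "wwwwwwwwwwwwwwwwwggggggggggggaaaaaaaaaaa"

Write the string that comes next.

The n-th term is 4n+1 w's then 3n g's then 3n-1 a's (n = 1, 2, …).
For the next term, n = 5, so the run lengths are 21, 15, 14.

wwwwwwwwwwwwwwwwwwwwwgggggggggggggggaaaaaaaaaaaaaa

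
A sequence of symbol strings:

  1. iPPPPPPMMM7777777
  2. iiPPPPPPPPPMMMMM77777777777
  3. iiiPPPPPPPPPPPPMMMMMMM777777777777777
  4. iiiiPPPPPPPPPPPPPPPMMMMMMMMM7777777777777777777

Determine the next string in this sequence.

Reading off run lengths: i runs 1, 2, 3, 4; P runs 6, 9, 12, 15; M runs 3, 5, 7, 9; 7 runs 7, 11, 15, 19 — each is linear in n, where the shown terms are n = 2, 3, 4, 5.
For the next term, n = 6, so the run lengths are 5, 18, 11, 23.

iiiiiPPPPPPPPPPPPPPPPPPMMMMMMMMMMM77777777777777777777777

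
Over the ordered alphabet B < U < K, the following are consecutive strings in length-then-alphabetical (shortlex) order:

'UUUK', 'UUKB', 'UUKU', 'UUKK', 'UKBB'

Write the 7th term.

UKBK

Continuing the enumeration 2 steps past UKBB: UKBB → UKBU → (answer).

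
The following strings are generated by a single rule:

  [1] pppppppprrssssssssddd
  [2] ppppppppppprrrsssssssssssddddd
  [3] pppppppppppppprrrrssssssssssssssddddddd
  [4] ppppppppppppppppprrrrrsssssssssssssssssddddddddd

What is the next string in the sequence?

Reading off run lengths: p runs 8, 11, 14, 17; r runs 2, 3, 4, 5; s runs 8, 11, 14, 17; d runs 3, 5, 7, 9 — each is linear in n, where the shown terms are n = 2, 3, 4, 5.
Setting n = 6 gives 20, 6, 20, 11 characters in each block.

pppppppppppppppppppprrrrrrssssssssssssssssssssddddddddddd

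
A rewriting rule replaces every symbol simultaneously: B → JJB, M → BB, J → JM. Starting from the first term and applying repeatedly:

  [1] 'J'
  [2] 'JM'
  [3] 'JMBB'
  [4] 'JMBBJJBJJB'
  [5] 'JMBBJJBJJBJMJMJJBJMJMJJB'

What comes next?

JMBBJJBJJBJMJMJJBJMJMJJBJMBBJMBBJMJMJJBJMBBJMBBJMJMJJB

Applying the rule to each of the 24 symbols of JMBBJJBJJBJMJMJJBJMJMJJB gives the pieces JM BB JJB JJB JM JM JJB JM JM JJB JM BB JM BB JM JM JJB JM BB JM BB JM JM JJB, which concatenate to the answer.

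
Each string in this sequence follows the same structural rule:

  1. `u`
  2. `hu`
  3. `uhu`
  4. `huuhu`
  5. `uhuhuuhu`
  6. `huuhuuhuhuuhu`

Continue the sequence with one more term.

uhuhuuhuhuuhuuhuhuuhu

From term 3 onward, concatenate the second-to-last term with the last: u·hu = uhu, hu·uhu = huuhu, …
The next term joins uhuhuuhu and huuhuuhuhuuhu.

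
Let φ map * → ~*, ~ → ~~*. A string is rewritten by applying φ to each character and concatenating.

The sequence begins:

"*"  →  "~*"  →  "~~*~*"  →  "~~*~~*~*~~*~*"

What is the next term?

Rewriting the 13 symbols of ~~*~~*~*~~*~* one by one yields ~~* ~~* ~* ~~* ~~* ~* ~~* ~* ~~* ~~* ~* ~~* ~*; concatenated:

~~*~~*~*~~*~~*~*~~*~*~~*~~*~*~~*~*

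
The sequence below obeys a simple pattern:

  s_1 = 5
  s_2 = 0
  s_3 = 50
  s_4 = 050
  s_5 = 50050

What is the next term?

This is a Fibonacci-style word recurrence s(k) = s(k−2)·s(k−1): e.g. 5·0 = 50.
The next term joins 050 and 50050.

05050050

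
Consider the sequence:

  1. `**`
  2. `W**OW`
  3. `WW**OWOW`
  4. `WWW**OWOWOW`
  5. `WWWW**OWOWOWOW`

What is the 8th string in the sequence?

Every step adds W to the front and OW to the end of the previous string.
From WWWW**OWOWOWOW, 3 further steps: WWWW**OWOWOWOW → WWWWW**OWOWOWOWOW → WWWWWW**OWOWOWOWOWOW → (answer).

WWWWWWW**OWOWOWOWOWOWOW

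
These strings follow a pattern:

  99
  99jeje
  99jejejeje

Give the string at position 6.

Each term is the previous one with jeje appended.
From 99jejejeje, 3 further steps: 99jejejeje → 99jejejejejeje → 99jejejejejejejeje → (answer).

99jejejejejejejejejeje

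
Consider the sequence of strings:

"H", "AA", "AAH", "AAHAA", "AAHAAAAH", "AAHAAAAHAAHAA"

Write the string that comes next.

AAHAAAAHAAHAAAAHAAAAH

From term 3 onward, concatenate the last term with the second-to-last: AA·H = AAH, AAH·AA = AAHAA, …
So term 7 is AAHAAAAHAAHAA·AAHAAAAH.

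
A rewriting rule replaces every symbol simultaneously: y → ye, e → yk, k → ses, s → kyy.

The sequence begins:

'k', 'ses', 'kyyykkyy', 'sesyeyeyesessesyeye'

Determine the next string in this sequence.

kyyykkyyyeykyeykyeykkyyykkyykyyykkyyyeykyeyk

φ(sesyeyeyesessesyeye) expands symbol-by-symbol to kyy yk kyy ye yk ye yk ye yk kyy yk kyy kyy yk kyy ye yk ye yk; joining the 19 pieces gives the next term.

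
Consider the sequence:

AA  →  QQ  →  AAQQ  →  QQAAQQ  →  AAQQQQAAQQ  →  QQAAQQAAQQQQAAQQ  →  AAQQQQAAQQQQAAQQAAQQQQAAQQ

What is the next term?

QQAAQQAAQQQQAAQQAAQQQQAAQQQQAAQQAAQQQQAAQQ

Each term (from the third on) is the two preceding terms concatenated in order: term 3 = AA·QQ = AAQQ.
Continuing: QQAAQQAAQQQQAAQQ · AAQQQQAAQQQQAAQQAAQQQQAAQQ gives term 8.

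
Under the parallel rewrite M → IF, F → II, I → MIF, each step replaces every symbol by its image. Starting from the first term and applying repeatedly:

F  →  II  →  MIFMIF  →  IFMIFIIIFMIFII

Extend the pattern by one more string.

φ(IFMIFIIIFMIFII) expands symbol-by-symbol to MIF II IF MIF II MIF MIF MIF II IF MIF II MIF MIF; joining the 14 pieces gives the next term.

MIFIIIFMIFIIMIFMIFMIFIIIFMIFIIMIFMIF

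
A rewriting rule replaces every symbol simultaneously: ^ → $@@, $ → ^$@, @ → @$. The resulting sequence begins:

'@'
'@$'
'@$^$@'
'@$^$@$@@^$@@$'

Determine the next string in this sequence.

Rewriting the 13 symbols of @$^$@$@@^$@@$ one by one yields @$ ^$@ $@@ ^$@ @$ ^$@ @$ @$ $@@ ^$@ @$ @$ ^$@; concatenated:

@$^$@$@@^$@@$^$@@$@$$@@^$@@$@$^$@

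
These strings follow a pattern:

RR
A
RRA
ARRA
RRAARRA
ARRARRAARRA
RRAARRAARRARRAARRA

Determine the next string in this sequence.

Each term (from the third on) is the two preceding terms concatenated in order: term 3 = RR·A = RRA.
The next term joins ARRARRAARRA and RRAARRAARRARRAARRA.

ARRARRAARRARRAARRAARRARRAARRA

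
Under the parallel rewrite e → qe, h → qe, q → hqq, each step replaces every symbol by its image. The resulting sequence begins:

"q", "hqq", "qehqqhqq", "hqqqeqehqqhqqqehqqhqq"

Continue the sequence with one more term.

φ(hqqqeqehqqhqqqehqqhqq) expands symbol-by-symbol to qe hqq hqq hqq qe hqq qe qe hqq hqq qe hqq hqq hqq qe qe hqq hqq qe hqq hqq; joining the 21 pieces gives the next term.

qehqqhqqhqqqehqqqeqehqqhqqqehqqhqqhqqqeqehqqhqqqehqqhqq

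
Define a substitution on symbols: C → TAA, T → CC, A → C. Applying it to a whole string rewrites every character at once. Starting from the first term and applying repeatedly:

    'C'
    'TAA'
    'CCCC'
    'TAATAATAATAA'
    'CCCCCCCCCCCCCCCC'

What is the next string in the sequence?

Rewriting the 16 symbols of CCCCCCCCCCCCCCCC one by one yields TAA TAA TAA TAA TAA TAA TAA TAA TAA TAA TAA TAA TAA TAA TAA TAA; concatenated:

TAATAATAATAATAATAATAATAATAATAATAATAATAATAATAATAA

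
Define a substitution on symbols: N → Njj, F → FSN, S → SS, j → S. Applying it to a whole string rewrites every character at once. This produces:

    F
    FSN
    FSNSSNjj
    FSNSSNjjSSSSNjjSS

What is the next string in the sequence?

FSNSSNjjSSSSNjjSSSSSSSSSSNjjSSSSSS

φ(FSNSSNjjSSSSNjjSS) expands symbol-by-symbol to FSN SS Njj SS SS Njj S S SS SS SS SS Njj S S SS SS; joining the 17 pieces gives the next term.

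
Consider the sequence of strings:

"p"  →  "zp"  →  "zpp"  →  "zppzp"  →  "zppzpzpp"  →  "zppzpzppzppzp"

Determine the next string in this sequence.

zppzpzppzppzpzppzpzpp

This is a Fibonacci-style word recurrence s(k) = s(k−1)·s(k−2): e.g. zp·p = zpp.
So term 7 is zppzpzppzppzp·zppzpzpp.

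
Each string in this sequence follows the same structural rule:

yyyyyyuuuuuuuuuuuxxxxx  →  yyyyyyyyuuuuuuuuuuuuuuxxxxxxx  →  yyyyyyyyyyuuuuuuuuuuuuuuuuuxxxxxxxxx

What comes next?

yyyyyyyyyyyyuuuuuuuuuuuuuuuuuuuuxxxxxxxxxxx

Each string has the form y^{2n} u^{3n+2} x^{2n-1}, where the shown terms are n = 3, 4, 5.
At n = 6 the blocks have lengths 12, 20, 11.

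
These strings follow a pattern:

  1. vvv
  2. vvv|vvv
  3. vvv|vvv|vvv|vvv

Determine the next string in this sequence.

vvv|vvv|vvv|vvv|vvv|vvv|vvv|vvv

s(k+1) = s(k)·|·s(k) — each term doubles the last with '|' between the halves.
One more doubling of vvv|vvv|vvv|vvv gives the answer.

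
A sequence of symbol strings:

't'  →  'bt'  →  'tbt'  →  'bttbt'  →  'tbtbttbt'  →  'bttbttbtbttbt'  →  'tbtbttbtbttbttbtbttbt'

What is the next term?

bttbttbtbttbttbtbttbtbttbttbtbttbt

Each term (from the third on) is the two preceding terms concatenated in order: term 3 = t·bt = tbt.
So term 8 is bttbttbtbttbt·tbtbttbtbttbttbtbttbt.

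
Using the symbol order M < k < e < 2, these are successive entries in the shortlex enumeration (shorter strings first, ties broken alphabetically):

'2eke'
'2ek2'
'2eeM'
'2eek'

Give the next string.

2eee

Find the rightmost character of 2eek below 2, bump it to the next letter, and reset everything to its right to M.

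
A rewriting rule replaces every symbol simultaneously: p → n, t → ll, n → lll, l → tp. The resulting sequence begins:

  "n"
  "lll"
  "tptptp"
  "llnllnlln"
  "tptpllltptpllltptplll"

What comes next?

φ(tptpllltptpllltptplll) expands symbol-by-symbol to ll n ll n tp tp tp ll n ll n tp tp tp ll n ll n tp tp tp; joining the 21 pieces gives the next term.

llnllntptptpllnllntptptpllnllntptptp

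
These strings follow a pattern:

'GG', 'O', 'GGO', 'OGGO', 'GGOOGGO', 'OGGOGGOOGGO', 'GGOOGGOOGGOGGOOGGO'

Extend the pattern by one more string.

Each term (from the third on) is the two preceding terms concatenated in order: term 3 = GG·O = GGO.
Continuing: OGGOGGOOGGO · GGOOGGOOGGOGGOOGGO gives term 8.

OGGOGGOOGGOGGOOGGOOGGOGGOOGGO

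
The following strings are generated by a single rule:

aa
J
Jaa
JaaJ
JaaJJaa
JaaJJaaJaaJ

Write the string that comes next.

This is a Fibonacci-style word recurrence s(k) = s(k−1)·s(k−2): e.g. J·aa = Jaa.
The next term joins JaaJJaaJaaJ and JaaJJaa.

JaaJJaaJaaJJaaJJaa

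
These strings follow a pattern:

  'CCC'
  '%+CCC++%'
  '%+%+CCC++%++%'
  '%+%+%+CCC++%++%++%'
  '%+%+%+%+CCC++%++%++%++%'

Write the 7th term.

%+%+%+%+%+%+CCC++%++%++%++%++%++%

s(k+1) = %+·s(k)·++%, so each term gains %+ as a prefix and ++% as a suffix.
From %+%+%+%+CCC++%++%++%++%, 2 further steps: %+%+%+%+CCC++%++%++%++% → %+%+%+%+%+CCC++%++%++%++%++% → (answer).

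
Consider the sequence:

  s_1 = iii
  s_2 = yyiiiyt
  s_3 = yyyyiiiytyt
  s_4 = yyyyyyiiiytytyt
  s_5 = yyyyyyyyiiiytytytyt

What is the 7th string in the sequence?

yyyyyyyyyyyyiiiytytytytytyt

Every step adds yy to the front and yt to the end of the previous string.
From yyyyyyyyiiiytytytyt, 2 further steps: yyyyyyyyiiiytytytyt → yyyyyyyyyyiiiytytytytyt → (answer).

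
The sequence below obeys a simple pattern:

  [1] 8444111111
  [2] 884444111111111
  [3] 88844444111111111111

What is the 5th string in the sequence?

888884444444111111111111111111

Term n consists of n-1 8's, followed by n+1 4's, followed by 3n 1's, where the shown terms are n = 2, 3, 4.
At n = 6 the blocks have lengths 5, 7, 18.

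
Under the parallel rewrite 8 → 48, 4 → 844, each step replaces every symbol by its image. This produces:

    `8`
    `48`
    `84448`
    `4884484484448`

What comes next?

φ(4884484484448) expands symbol-by-symbol to 844 48 48 844 844 48 844 844 48 844 844 844 48; joining the 13 pieces gives the next term.

8444848844844488448444884484484448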